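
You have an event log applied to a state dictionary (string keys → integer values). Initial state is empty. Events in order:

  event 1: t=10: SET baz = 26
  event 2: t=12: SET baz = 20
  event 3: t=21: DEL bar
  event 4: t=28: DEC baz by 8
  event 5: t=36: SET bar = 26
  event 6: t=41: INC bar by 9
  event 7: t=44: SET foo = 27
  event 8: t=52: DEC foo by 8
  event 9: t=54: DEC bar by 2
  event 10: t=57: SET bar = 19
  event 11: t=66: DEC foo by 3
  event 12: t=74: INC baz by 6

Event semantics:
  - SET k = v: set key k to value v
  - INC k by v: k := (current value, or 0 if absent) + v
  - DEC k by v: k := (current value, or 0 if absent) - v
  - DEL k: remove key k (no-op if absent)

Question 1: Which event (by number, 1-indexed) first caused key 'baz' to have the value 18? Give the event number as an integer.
Looking for first event where baz becomes 18:
  event 1: baz = 26
  event 2: baz = 20
  event 3: baz = 20
  event 4: baz = 12
  event 5: baz = 12
  event 6: baz = 12
  event 7: baz = 12
  event 8: baz = 12
  event 9: baz = 12
  event 10: baz = 12
  event 11: baz = 12
  event 12: baz 12 -> 18  <-- first match

Answer: 12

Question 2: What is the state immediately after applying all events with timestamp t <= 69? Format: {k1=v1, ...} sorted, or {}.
Answer: {bar=19, baz=12, foo=16}

Derivation:
Apply events with t <= 69 (11 events):
  after event 1 (t=10: SET baz = 26): {baz=26}
  after event 2 (t=12: SET baz = 20): {baz=20}
  after event 3 (t=21: DEL bar): {baz=20}
  after event 4 (t=28: DEC baz by 8): {baz=12}
  after event 5 (t=36: SET bar = 26): {bar=26, baz=12}
  after event 6 (t=41: INC bar by 9): {bar=35, baz=12}
  after event 7 (t=44: SET foo = 27): {bar=35, baz=12, foo=27}
  after event 8 (t=52: DEC foo by 8): {bar=35, baz=12, foo=19}
  after event 9 (t=54: DEC bar by 2): {bar=33, baz=12, foo=19}
  after event 10 (t=57: SET bar = 19): {bar=19, baz=12, foo=19}
  after event 11 (t=66: DEC foo by 3): {bar=19, baz=12, foo=16}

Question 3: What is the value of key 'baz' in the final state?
Track key 'baz' through all 12 events:
  event 1 (t=10: SET baz = 26): baz (absent) -> 26
  event 2 (t=12: SET baz = 20): baz 26 -> 20
  event 3 (t=21: DEL bar): baz unchanged
  event 4 (t=28: DEC baz by 8): baz 20 -> 12
  event 5 (t=36: SET bar = 26): baz unchanged
  event 6 (t=41: INC bar by 9): baz unchanged
  event 7 (t=44: SET foo = 27): baz unchanged
  event 8 (t=52: DEC foo by 8): baz unchanged
  event 9 (t=54: DEC bar by 2): baz unchanged
  event 10 (t=57: SET bar = 19): baz unchanged
  event 11 (t=66: DEC foo by 3): baz unchanged
  event 12 (t=74: INC baz by 6): baz 12 -> 18
Final: baz = 18

Answer: 18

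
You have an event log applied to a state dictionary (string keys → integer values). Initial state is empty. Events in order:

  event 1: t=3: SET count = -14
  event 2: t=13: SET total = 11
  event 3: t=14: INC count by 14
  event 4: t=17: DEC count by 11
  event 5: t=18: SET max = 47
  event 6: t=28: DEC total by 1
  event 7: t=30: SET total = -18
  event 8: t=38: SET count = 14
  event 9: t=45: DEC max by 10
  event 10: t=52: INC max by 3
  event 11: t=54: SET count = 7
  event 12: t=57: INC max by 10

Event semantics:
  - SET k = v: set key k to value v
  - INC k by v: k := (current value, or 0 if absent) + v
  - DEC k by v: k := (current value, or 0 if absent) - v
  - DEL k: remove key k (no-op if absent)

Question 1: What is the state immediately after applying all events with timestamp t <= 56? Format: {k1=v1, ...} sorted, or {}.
Apply events with t <= 56 (11 events):
  after event 1 (t=3: SET count = -14): {count=-14}
  after event 2 (t=13: SET total = 11): {count=-14, total=11}
  after event 3 (t=14: INC count by 14): {count=0, total=11}
  after event 4 (t=17: DEC count by 11): {count=-11, total=11}
  after event 5 (t=18: SET max = 47): {count=-11, max=47, total=11}
  after event 6 (t=28: DEC total by 1): {count=-11, max=47, total=10}
  after event 7 (t=30: SET total = -18): {count=-11, max=47, total=-18}
  after event 8 (t=38: SET count = 14): {count=14, max=47, total=-18}
  after event 9 (t=45: DEC max by 10): {count=14, max=37, total=-18}
  after event 10 (t=52: INC max by 3): {count=14, max=40, total=-18}
  after event 11 (t=54: SET count = 7): {count=7, max=40, total=-18}

Answer: {count=7, max=40, total=-18}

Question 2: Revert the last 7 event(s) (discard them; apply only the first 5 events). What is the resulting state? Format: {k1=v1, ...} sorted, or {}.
Answer: {count=-11, max=47, total=11}

Derivation:
Keep first 5 events (discard last 7):
  after event 1 (t=3: SET count = -14): {count=-14}
  after event 2 (t=13: SET total = 11): {count=-14, total=11}
  after event 3 (t=14: INC count by 14): {count=0, total=11}
  after event 4 (t=17: DEC count by 11): {count=-11, total=11}
  after event 5 (t=18: SET max = 47): {count=-11, max=47, total=11}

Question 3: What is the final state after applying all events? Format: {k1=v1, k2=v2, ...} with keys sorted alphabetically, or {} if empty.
  after event 1 (t=3: SET count = -14): {count=-14}
  after event 2 (t=13: SET total = 11): {count=-14, total=11}
  after event 3 (t=14: INC count by 14): {count=0, total=11}
  after event 4 (t=17: DEC count by 11): {count=-11, total=11}
  after event 5 (t=18: SET max = 47): {count=-11, max=47, total=11}
  after event 6 (t=28: DEC total by 1): {count=-11, max=47, total=10}
  after event 7 (t=30: SET total = -18): {count=-11, max=47, total=-18}
  after event 8 (t=38: SET count = 14): {count=14, max=47, total=-18}
  after event 9 (t=45: DEC max by 10): {count=14, max=37, total=-18}
  after event 10 (t=52: INC max by 3): {count=14, max=40, total=-18}
  after event 11 (t=54: SET count = 7): {count=7, max=40, total=-18}
  after event 12 (t=57: INC max by 10): {count=7, max=50, total=-18}

Answer: {count=7, max=50, total=-18}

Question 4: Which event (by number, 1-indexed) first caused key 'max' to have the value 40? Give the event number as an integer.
Looking for first event where max becomes 40:
  event 5: max = 47
  event 6: max = 47
  event 7: max = 47
  event 8: max = 47
  event 9: max = 37
  event 10: max 37 -> 40  <-- first match

Answer: 10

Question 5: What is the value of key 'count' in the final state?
Answer: 7

Derivation:
Track key 'count' through all 12 events:
  event 1 (t=3: SET count = -14): count (absent) -> -14
  event 2 (t=13: SET total = 11): count unchanged
  event 3 (t=14: INC count by 14): count -14 -> 0
  event 4 (t=17: DEC count by 11): count 0 -> -11
  event 5 (t=18: SET max = 47): count unchanged
  event 6 (t=28: DEC total by 1): count unchanged
  event 7 (t=30: SET total = -18): count unchanged
  event 8 (t=38: SET count = 14): count -11 -> 14
  event 9 (t=45: DEC max by 10): count unchanged
  event 10 (t=52: INC max by 3): count unchanged
  event 11 (t=54: SET count = 7): count 14 -> 7
  event 12 (t=57: INC max by 10): count unchanged
Final: count = 7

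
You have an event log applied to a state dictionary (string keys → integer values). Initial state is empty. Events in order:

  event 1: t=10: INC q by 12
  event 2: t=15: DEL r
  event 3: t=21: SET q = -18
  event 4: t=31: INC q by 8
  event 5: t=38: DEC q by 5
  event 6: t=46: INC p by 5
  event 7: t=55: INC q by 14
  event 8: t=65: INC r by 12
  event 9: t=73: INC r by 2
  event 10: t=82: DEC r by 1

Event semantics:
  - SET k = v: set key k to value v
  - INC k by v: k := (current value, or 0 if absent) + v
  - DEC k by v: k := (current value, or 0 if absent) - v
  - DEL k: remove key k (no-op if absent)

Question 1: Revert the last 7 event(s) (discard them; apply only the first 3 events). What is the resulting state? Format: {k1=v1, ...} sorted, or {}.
Keep first 3 events (discard last 7):
  after event 1 (t=10: INC q by 12): {q=12}
  after event 2 (t=15: DEL r): {q=12}
  after event 3 (t=21: SET q = -18): {q=-18}

Answer: {q=-18}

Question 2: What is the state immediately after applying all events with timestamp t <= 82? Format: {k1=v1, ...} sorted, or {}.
Apply events with t <= 82 (10 events):
  after event 1 (t=10: INC q by 12): {q=12}
  after event 2 (t=15: DEL r): {q=12}
  after event 3 (t=21: SET q = -18): {q=-18}
  after event 4 (t=31: INC q by 8): {q=-10}
  after event 5 (t=38: DEC q by 5): {q=-15}
  after event 6 (t=46: INC p by 5): {p=5, q=-15}
  after event 7 (t=55: INC q by 14): {p=5, q=-1}
  after event 8 (t=65: INC r by 12): {p=5, q=-1, r=12}
  after event 9 (t=73: INC r by 2): {p=5, q=-1, r=14}
  after event 10 (t=82: DEC r by 1): {p=5, q=-1, r=13}

Answer: {p=5, q=-1, r=13}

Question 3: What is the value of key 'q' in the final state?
Track key 'q' through all 10 events:
  event 1 (t=10: INC q by 12): q (absent) -> 12
  event 2 (t=15: DEL r): q unchanged
  event 3 (t=21: SET q = -18): q 12 -> -18
  event 4 (t=31: INC q by 8): q -18 -> -10
  event 5 (t=38: DEC q by 5): q -10 -> -15
  event 6 (t=46: INC p by 5): q unchanged
  event 7 (t=55: INC q by 14): q -15 -> -1
  event 8 (t=65: INC r by 12): q unchanged
  event 9 (t=73: INC r by 2): q unchanged
  event 10 (t=82: DEC r by 1): q unchanged
Final: q = -1

Answer: -1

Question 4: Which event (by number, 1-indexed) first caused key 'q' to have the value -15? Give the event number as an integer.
Answer: 5

Derivation:
Looking for first event where q becomes -15:
  event 1: q = 12
  event 2: q = 12
  event 3: q = -18
  event 4: q = -10
  event 5: q -10 -> -15  <-- first match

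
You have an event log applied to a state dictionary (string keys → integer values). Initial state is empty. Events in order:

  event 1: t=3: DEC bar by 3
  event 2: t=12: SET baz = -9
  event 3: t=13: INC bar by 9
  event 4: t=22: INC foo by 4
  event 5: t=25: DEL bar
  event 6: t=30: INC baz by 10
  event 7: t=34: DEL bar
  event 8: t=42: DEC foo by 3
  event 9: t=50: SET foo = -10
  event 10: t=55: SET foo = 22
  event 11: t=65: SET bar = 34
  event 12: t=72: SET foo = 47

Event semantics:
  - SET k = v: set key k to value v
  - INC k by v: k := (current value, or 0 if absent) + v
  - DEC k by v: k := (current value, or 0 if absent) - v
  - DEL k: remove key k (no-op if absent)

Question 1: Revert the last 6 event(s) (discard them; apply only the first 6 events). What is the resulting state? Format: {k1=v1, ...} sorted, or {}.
Answer: {baz=1, foo=4}

Derivation:
Keep first 6 events (discard last 6):
  after event 1 (t=3: DEC bar by 3): {bar=-3}
  after event 2 (t=12: SET baz = -9): {bar=-3, baz=-9}
  after event 3 (t=13: INC bar by 9): {bar=6, baz=-9}
  after event 4 (t=22: INC foo by 4): {bar=6, baz=-9, foo=4}
  after event 5 (t=25: DEL bar): {baz=-9, foo=4}
  after event 6 (t=30: INC baz by 10): {baz=1, foo=4}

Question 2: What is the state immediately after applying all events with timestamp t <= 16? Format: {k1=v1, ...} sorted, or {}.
Apply events with t <= 16 (3 events):
  after event 1 (t=3: DEC bar by 3): {bar=-3}
  after event 2 (t=12: SET baz = -9): {bar=-3, baz=-9}
  after event 3 (t=13: INC bar by 9): {bar=6, baz=-9}

Answer: {bar=6, baz=-9}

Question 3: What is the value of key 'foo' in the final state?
Track key 'foo' through all 12 events:
  event 1 (t=3: DEC bar by 3): foo unchanged
  event 2 (t=12: SET baz = -9): foo unchanged
  event 3 (t=13: INC bar by 9): foo unchanged
  event 4 (t=22: INC foo by 4): foo (absent) -> 4
  event 5 (t=25: DEL bar): foo unchanged
  event 6 (t=30: INC baz by 10): foo unchanged
  event 7 (t=34: DEL bar): foo unchanged
  event 8 (t=42: DEC foo by 3): foo 4 -> 1
  event 9 (t=50: SET foo = -10): foo 1 -> -10
  event 10 (t=55: SET foo = 22): foo -10 -> 22
  event 11 (t=65: SET bar = 34): foo unchanged
  event 12 (t=72: SET foo = 47): foo 22 -> 47
Final: foo = 47

Answer: 47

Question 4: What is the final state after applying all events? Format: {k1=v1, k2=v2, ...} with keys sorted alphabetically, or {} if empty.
  after event 1 (t=3: DEC bar by 3): {bar=-3}
  after event 2 (t=12: SET baz = -9): {bar=-3, baz=-9}
  after event 3 (t=13: INC bar by 9): {bar=6, baz=-9}
  after event 4 (t=22: INC foo by 4): {bar=6, baz=-9, foo=4}
  after event 5 (t=25: DEL bar): {baz=-9, foo=4}
  after event 6 (t=30: INC baz by 10): {baz=1, foo=4}
  after event 7 (t=34: DEL bar): {baz=1, foo=4}
  after event 8 (t=42: DEC foo by 3): {baz=1, foo=1}
  after event 9 (t=50: SET foo = -10): {baz=1, foo=-10}
  after event 10 (t=55: SET foo = 22): {baz=1, foo=22}
  after event 11 (t=65: SET bar = 34): {bar=34, baz=1, foo=22}
  after event 12 (t=72: SET foo = 47): {bar=34, baz=1, foo=47}

Answer: {bar=34, baz=1, foo=47}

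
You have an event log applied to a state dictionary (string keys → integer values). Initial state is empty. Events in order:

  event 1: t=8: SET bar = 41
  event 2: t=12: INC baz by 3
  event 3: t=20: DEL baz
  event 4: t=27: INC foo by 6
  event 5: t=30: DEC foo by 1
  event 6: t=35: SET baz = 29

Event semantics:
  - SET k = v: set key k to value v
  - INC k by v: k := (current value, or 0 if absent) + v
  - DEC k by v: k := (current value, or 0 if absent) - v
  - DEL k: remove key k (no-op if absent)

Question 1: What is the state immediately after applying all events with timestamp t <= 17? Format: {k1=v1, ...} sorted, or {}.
Answer: {bar=41, baz=3}

Derivation:
Apply events with t <= 17 (2 events):
  after event 1 (t=8: SET bar = 41): {bar=41}
  after event 2 (t=12: INC baz by 3): {bar=41, baz=3}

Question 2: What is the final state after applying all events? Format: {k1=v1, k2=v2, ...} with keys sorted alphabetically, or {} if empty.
Answer: {bar=41, baz=29, foo=5}

Derivation:
  after event 1 (t=8: SET bar = 41): {bar=41}
  after event 2 (t=12: INC baz by 3): {bar=41, baz=3}
  after event 3 (t=20: DEL baz): {bar=41}
  after event 4 (t=27: INC foo by 6): {bar=41, foo=6}
  after event 5 (t=30: DEC foo by 1): {bar=41, foo=5}
  after event 6 (t=35: SET baz = 29): {bar=41, baz=29, foo=5}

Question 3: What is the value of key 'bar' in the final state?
Track key 'bar' through all 6 events:
  event 1 (t=8: SET bar = 41): bar (absent) -> 41
  event 2 (t=12: INC baz by 3): bar unchanged
  event 3 (t=20: DEL baz): bar unchanged
  event 4 (t=27: INC foo by 6): bar unchanged
  event 5 (t=30: DEC foo by 1): bar unchanged
  event 6 (t=35: SET baz = 29): bar unchanged
Final: bar = 41

Answer: 41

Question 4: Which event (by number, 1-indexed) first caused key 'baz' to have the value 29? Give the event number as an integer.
Answer: 6

Derivation:
Looking for first event where baz becomes 29:
  event 2: baz = 3
  event 3: baz = (absent)
  event 6: baz (absent) -> 29  <-- first match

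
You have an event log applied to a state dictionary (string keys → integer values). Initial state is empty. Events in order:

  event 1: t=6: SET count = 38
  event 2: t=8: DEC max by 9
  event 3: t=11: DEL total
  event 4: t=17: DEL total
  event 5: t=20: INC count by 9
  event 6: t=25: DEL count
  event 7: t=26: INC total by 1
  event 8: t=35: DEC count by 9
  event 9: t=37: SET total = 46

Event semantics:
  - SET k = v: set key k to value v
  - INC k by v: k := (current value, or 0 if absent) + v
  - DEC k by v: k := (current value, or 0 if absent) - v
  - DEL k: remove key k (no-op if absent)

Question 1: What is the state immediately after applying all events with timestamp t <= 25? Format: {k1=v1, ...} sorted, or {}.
Answer: {max=-9}

Derivation:
Apply events with t <= 25 (6 events):
  after event 1 (t=6: SET count = 38): {count=38}
  after event 2 (t=8: DEC max by 9): {count=38, max=-9}
  after event 3 (t=11: DEL total): {count=38, max=-9}
  after event 4 (t=17: DEL total): {count=38, max=-9}
  after event 5 (t=20: INC count by 9): {count=47, max=-9}
  after event 6 (t=25: DEL count): {max=-9}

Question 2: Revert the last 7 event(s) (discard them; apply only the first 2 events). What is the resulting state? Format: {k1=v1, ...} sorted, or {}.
Keep first 2 events (discard last 7):
  after event 1 (t=6: SET count = 38): {count=38}
  after event 2 (t=8: DEC max by 9): {count=38, max=-9}

Answer: {count=38, max=-9}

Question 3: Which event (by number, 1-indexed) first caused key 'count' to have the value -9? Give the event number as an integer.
Answer: 8

Derivation:
Looking for first event where count becomes -9:
  event 1: count = 38
  event 2: count = 38
  event 3: count = 38
  event 4: count = 38
  event 5: count = 47
  event 6: count = (absent)
  event 8: count (absent) -> -9  <-- first match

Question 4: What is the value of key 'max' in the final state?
Answer: -9

Derivation:
Track key 'max' through all 9 events:
  event 1 (t=6: SET count = 38): max unchanged
  event 2 (t=8: DEC max by 9): max (absent) -> -9
  event 3 (t=11: DEL total): max unchanged
  event 4 (t=17: DEL total): max unchanged
  event 5 (t=20: INC count by 9): max unchanged
  event 6 (t=25: DEL count): max unchanged
  event 7 (t=26: INC total by 1): max unchanged
  event 8 (t=35: DEC count by 9): max unchanged
  event 9 (t=37: SET total = 46): max unchanged
Final: max = -9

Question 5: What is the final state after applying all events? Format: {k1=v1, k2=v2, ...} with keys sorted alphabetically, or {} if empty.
  after event 1 (t=6: SET count = 38): {count=38}
  after event 2 (t=8: DEC max by 9): {count=38, max=-9}
  after event 3 (t=11: DEL total): {count=38, max=-9}
  after event 4 (t=17: DEL total): {count=38, max=-9}
  after event 5 (t=20: INC count by 9): {count=47, max=-9}
  after event 6 (t=25: DEL count): {max=-9}
  after event 7 (t=26: INC total by 1): {max=-9, total=1}
  after event 8 (t=35: DEC count by 9): {count=-9, max=-9, total=1}
  after event 9 (t=37: SET total = 46): {count=-9, max=-9, total=46}

Answer: {count=-9, max=-9, total=46}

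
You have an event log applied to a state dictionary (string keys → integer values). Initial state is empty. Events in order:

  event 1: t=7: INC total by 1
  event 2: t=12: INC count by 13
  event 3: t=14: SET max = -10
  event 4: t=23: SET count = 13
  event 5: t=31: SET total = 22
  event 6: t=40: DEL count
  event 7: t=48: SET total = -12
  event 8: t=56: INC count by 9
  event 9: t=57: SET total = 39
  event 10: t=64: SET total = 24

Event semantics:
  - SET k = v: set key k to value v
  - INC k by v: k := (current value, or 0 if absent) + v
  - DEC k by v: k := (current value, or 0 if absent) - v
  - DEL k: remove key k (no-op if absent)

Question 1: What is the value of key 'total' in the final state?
Track key 'total' through all 10 events:
  event 1 (t=7: INC total by 1): total (absent) -> 1
  event 2 (t=12: INC count by 13): total unchanged
  event 3 (t=14: SET max = -10): total unchanged
  event 4 (t=23: SET count = 13): total unchanged
  event 5 (t=31: SET total = 22): total 1 -> 22
  event 6 (t=40: DEL count): total unchanged
  event 7 (t=48: SET total = -12): total 22 -> -12
  event 8 (t=56: INC count by 9): total unchanged
  event 9 (t=57: SET total = 39): total -12 -> 39
  event 10 (t=64: SET total = 24): total 39 -> 24
Final: total = 24

Answer: 24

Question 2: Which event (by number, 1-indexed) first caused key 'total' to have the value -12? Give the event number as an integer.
Answer: 7

Derivation:
Looking for first event where total becomes -12:
  event 1: total = 1
  event 2: total = 1
  event 3: total = 1
  event 4: total = 1
  event 5: total = 22
  event 6: total = 22
  event 7: total 22 -> -12  <-- first match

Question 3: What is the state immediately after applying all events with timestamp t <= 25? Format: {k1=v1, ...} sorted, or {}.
Apply events with t <= 25 (4 events):
  after event 1 (t=7: INC total by 1): {total=1}
  after event 2 (t=12: INC count by 13): {count=13, total=1}
  after event 3 (t=14: SET max = -10): {count=13, max=-10, total=1}
  after event 4 (t=23: SET count = 13): {count=13, max=-10, total=1}

Answer: {count=13, max=-10, total=1}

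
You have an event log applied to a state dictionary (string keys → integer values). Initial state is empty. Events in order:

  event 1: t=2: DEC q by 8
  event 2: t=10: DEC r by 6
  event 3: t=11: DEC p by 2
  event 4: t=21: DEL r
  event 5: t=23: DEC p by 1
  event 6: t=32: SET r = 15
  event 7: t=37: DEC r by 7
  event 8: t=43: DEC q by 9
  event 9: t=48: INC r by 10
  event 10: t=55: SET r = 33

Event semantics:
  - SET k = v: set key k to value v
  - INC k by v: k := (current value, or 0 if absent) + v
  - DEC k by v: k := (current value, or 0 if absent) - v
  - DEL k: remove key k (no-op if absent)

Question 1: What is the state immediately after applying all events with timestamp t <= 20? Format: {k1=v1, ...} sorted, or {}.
Apply events with t <= 20 (3 events):
  after event 1 (t=2: DEC q by 8): {q=-8}
  after event 2 (t=10: DEC r by 6): {q=-8, r=-6}
  after event 3 (t=11: DEC p by 2): {p=-2, q=-8, r=-6}

Answer: {p=-2, q=-8, r=-6}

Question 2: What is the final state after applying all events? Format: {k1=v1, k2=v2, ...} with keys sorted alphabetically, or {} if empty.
Answer: {p=-3, q=-17, r=33}

Derivation:
  after event 1 (t=2: DEC q by 8): {q=-8}
  after event 2 (t=10: DEC r by 6): {q=-8, r=-6}
  after event 3 (t=11: DEC p by 2): {p=-2, q=-8, r=-6}
  after event 4 (t=21: DEL r): {p=-2, q=-8}
  after event 5 (t=23: DEC p by 1): {p=-3, q=-8}
  after event 6 (t=32: SET r = 15): {p=-3, q=-8, r=15}
  after event 7 (t=37: DEC r by 7): {p=-3, q=-8, r=8}
  after event 8 (t=43: DEC q by 9): {p=-3, q=-17, r=8}
  after event 9 (t=48: INC r by 10): {p=-3, q=-17, r=18}
  after event 10 (t=55: SET r = 33): {p=-3, q=-17, r=33}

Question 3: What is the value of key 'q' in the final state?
Track key 'q' through all 10 events:
  event 1 (t=2: DEC q by 8): q (absent) -> -8
  event 2 (t=10: DEC r by 6): q unchanged
  event 3 (t=11: DEC p by 2): q unchanged
  event 4 (t=21: DEL r): q unchanged
  event 5 (t=23: DEC p by 1): q unchanged
  event 6 (t=32: SET r = 15): q unchanged
  event 7 (t=37: DEC r by 7): q unchanged
  event 8 (t=43: DEC q by 9): q -8 -> -17
  event 9 (t=48: INC r by 10): q unchanged
  event 10 (t=55: SET r = 33): q unchanged
Final: q = -17

Answer: -17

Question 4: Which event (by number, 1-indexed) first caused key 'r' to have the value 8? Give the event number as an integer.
Looking for first event where r becomes 8:
  event 2: r = -6
  event 3: r = -6
  event 4: r = (absent)
  event 6: r = 15
  event 7: r 15 -> 8  <-- first match

Answer: 7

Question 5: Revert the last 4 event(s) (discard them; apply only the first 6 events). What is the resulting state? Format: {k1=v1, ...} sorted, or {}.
Answer: {p=-3, q=-8, r=15}

Derivation:
Keep first 6 events (discard last 4):
  after event 1 (t=2: DEC q by 8): {q=-8}
  after event 2 (t=10: DEC r by 6): {q=-8, r=-6}
  after event 3 (t=11: DEC p by 2): {p=-2, q=-8, r=-6}
  after event 4 (t=21: DEL r): {p=-2, q=-8}
  after event 5 (t=23: DEC p by 1): {p=-3, q=-8}
  after event 6 (t=32: SET r = 15): {p=-3, q=-8, r=15}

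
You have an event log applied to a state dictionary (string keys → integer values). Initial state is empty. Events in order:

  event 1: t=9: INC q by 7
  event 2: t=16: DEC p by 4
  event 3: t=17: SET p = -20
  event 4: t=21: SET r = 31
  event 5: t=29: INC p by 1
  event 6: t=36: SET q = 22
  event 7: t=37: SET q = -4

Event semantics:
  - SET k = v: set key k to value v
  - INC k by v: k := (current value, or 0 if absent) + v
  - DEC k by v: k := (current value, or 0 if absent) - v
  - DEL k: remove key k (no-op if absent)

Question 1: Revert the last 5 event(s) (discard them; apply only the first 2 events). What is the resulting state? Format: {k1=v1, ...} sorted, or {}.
Keep first 2 events (discard last 5):
  after event 1 (t=9: INC q by 7): {q=7}
  after event 2 (t=16: DEC p by 4): {p=-4, q=7}

Answer: {p=-4, q=7}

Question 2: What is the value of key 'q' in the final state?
Answer: -4

Derivation:
Track key 'q' through all 7 events:
  event 1 (t=9: INC q by 7): q (absent) -> 7
  event 2 (t=16: DEC p by 4): q unchanged
  event 3 (t=17: SET p = -20): q unchanged
  event 4 (t=21: SET r = 31): q unchanged
  event 5 (t=29: INC p by 1): q unchanged
  event 6 (t=36: SET q = 22): q 7 -> 22
  event 7 (t=37: SET q = -4): q 22 -> -4
Final: q = -4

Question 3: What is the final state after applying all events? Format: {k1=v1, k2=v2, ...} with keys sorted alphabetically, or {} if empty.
Answer: {p=-19, q=-4, r=31}

Derivation:
  after event 1 (t=9: INC q by 7): {q=7}
  after event 2 (t=16: DEC p by 4): {p=-4, q=7}
  after event 3 (t=17: SET p = -20): {p=-20, q=7}
  after event 4 (t=21: SET r = 31): {p=-20, q=7, r=31}
  after event 5 (t=29: INC p by 1): {p=-19, q=7, r=31}
  after event 6 (t=36: SET q = 22): {p=-19, q=22, r=31}
  after event 7 (t=37: SET q = -4): {p=-19, q=-4, r=31}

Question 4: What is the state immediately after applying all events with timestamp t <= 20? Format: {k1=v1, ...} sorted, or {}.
Apply events with t <= 20 (3 events):
  after event 1 (t=9: INC q by 7): {q=7}
  after event 2 (t=16: DEC p by 4): {p=-4, q=7}
  after event 3 (t=17: SET p = -20): {p=-20, q=7}

Answer: {p=-20, q=7}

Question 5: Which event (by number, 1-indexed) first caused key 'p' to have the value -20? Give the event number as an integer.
Answer: 3

Derivation:
Looking for first event where p becomes -20:
  event 2: p = -4
  event 3: p -4 -> -20  <-- first match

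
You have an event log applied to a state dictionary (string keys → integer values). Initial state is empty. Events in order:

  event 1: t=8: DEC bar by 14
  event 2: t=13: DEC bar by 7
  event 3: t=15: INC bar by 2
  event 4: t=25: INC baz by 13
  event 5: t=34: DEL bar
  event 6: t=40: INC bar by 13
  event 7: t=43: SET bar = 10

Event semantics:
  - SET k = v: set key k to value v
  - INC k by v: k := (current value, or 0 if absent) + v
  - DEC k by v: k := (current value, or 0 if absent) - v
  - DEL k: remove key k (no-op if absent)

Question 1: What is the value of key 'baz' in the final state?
Answer: 13

Derivation:
Track key 'baz' through all 7 events:
  event 1 (t=8: DEC bar by 14): baz unchanged
  event 2 (t=13: DEC bar by 7): baz unchanged
  event 3 (t=15: INC bar by 2): baz unchanged
  event 4 (t=25: INC baz by 13): baz (absent) -> 13
  event 5 (t=34: DEL bar): baz unchanged
  event 6 (t=40: INC bar by 13): baz unchanged
  event 7 (t=43: SET bar = 10): baz unchanged
Final: baz = 13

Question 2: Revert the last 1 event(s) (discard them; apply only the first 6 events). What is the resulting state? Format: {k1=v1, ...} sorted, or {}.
Keep first 6 events (discard last 1):
  after event 1 (t=8: DEC bar by 14): {bar=-14}
  after event 2 (t=13: DEC bar by 7): {bar=-21}
  after event 3 (t=15: INC bar by 2): {bar=-19}
  after event 4 (t=25: INC baz by 13): {bar=-19, baz=13}
  after event 5 (t=34: DEL bar): {baz=13}
  after event 6 (t=40: INC bar by 13): {bar=13, baz=13}

Answer: {bar=13, baz=13}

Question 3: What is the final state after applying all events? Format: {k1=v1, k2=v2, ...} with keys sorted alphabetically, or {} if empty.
Answer: {bar=10, baz=13}

Derivation:
  after event 1 (t=8: DEC bar by 14): {bar=-14}
  after event 2 (t=13: DEC bar by 7): {bar=-21}
  after event 3 (t=15: INC bar by 2): {bar=-19}
  after event 4 (t=25: INC baz by 13): {bar=-19, baz=13}
  after event 5 (t=34: DEL bar): {baz=13}
  after event 6 (t=40: INC bar by 13): {bar=13, baz=13}
  after event 7 (t=43: SET bar = 10): {bar=10, baz=13}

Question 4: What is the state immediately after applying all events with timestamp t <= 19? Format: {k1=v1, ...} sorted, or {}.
Apply events with t <= 19 (3 events):
  after event 1 (t=8: DEC bar by 14): {bar=-14}
  after event 2 (t=13: DEC bar by 7): {bar=-21}
  after event 3 (t=15: INC bar by 2): {bar=-19}

Answer: {bar=-19}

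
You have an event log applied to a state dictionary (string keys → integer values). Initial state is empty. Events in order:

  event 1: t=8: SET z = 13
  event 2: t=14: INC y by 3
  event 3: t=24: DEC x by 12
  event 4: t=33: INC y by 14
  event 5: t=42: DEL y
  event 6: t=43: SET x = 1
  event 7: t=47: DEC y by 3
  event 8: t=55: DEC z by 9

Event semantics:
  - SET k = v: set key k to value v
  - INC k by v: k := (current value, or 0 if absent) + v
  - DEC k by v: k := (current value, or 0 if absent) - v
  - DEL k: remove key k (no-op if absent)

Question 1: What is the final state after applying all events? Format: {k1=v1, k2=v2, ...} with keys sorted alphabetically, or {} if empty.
Answer: {x=1, y=-3, z=4}

Derivation:
  after event 1 (t=8: SET z = 13): {z=13}
  after event 2 (t=14: INC y by 3): {y=3, z=13}
  after event 3 (t=24: DEC x by 12): {x=-12, y=3, z=13}
  after event 4 (t=33: INC y by 14): {x=-12, y=17, z=13}
  after event 5 (t=42: DEL y): {x=-12, z=13}
  after event 6 (t=43: SET x = 1): {x=1, z=13}
  after event 7 (t=47: DEC y by 3): {x=1, y=-3, z=13}
  after event 8 (t=55: DEC z by 9): {x=1, y=-3, z=4}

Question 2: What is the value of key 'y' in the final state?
Track key 'y' through all 8 events:
  event 1 (t=8: SET z = 13): y unchanged
  event 2 (t=14: INC y by 3): y (absent) -> 3
  event 3 (t=24: DEC x by 12): y unchanged
  event 4 (t=33: INC y by 14): y 3 -> 17
  event 5 (t=42: DEL y): y 17 -> (absent)
  event 6 (t=43: SET x = 1): y unchanged
  event 7 (t=47: DEC y by 3): y (absent) -> -3
  event 8 (t=55: DEC z by 9): y unchanged
Final: y = -3

Answer: -3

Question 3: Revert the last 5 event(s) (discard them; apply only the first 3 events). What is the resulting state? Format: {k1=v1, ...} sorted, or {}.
Keep first 3 events (discard last 5):
  after event 1 (t=8: SET z = 13): {z=13}
  after event 2 (t=14: INC y by 3): {y=3, z=13}
  after event 3 (t=24: DEC x by 12): {x=-12, y=3, z=13}

Answer: {x=-12, y=3, z=13}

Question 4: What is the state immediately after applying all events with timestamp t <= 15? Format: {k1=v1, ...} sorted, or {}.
Apply events with t <= 15 (2 events):
  after event 1 (t=8: SET z = 13): {z=13}
  after event 2 (t=14: INC y by 3): {y=3, z=13}

Answer: {y=3, z=13}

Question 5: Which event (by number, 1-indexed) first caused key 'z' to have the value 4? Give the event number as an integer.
Looking for first event where z becomes 4:
  event 1: z = 13
  event 2: z = 13
  event 3: z = 13
  event 4: z = 13
  event 5: z = 13
  event 6: z = 13
  event 7: z = 13
  event 8: z 13 -> 4  <-- first match

Answer: 8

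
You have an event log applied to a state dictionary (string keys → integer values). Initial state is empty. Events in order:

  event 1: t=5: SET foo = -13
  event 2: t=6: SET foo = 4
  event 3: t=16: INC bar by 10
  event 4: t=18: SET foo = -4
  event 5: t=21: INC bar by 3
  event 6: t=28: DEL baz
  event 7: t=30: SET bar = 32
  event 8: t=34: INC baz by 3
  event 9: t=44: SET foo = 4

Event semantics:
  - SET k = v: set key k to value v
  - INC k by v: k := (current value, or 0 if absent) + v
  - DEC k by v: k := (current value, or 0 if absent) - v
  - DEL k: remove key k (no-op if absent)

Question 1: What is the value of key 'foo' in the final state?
Track key 'foo' through all 9 events:
  event 1 (t=5: SET foo = -13): foo (absent) -> -13
  event 2 (t=6: SET foo = 4): foo -13 -> 4
  event 3 (t=16: INC bar by 10): foo unchanged
  event 4 (t=18: SET foo = -4): foo 4 -> -4
  event 5 (t=21: INC bar by 3): foo unchanged
  event 6 (t=28: DEL baz): foo unchanged
  event 7 (t=30: SET bar = 32): foo unchanged
  event 8 (t=34: INC baz by 3): foo unchanged
  event 9 (t=44: SET foo = 4): foo -4 -> 4
Final: foo = 4

Answer: 4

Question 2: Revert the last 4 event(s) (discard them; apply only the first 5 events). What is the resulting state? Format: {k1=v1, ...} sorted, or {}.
Keep first 5 events (discard last 4):
  after event 1 (t=5: SET foo = -13): {foo=-13}
  after event 2 (t=6: SET foo = 4): {foo=4}
  after event 3 (t=16: INC bar by 10): {bar=10, foo=4}
  after event 4 (t=18: SET foo = -4): {bar=10, foo=-4}
  after event 5 (t=21: INC bar by 3): {bar=13, foo=-4}

Answer: {bar=13, foo=-4}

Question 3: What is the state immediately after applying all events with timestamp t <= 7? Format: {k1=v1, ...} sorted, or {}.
Apply events with t <= 7 (2 events):
  after event 1 (t=5: SET foo = -13): {foo=-13}
  after event 2 (t=6: SET foo = 4): {foo=4}

Answer: {foo=4}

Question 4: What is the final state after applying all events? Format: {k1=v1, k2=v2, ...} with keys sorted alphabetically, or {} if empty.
Answer: {bar=32, baz=3, foo=4}

Derivation:
  after event 1 (t=5: SET foo = -13): {foo=-13}
  after event 2 (t=6: SET foo = 4): {foo=4}
  after event 3 (t=16: INC bar by 10): {bar=10, foo=4}
  after event 4 (t=18: SET foo = -4): {bar=10, foo=-4}
  after event 5 (t=21: INC bar by 3): {bar=13, foo=-4}
  after event 6 (t=28: DEL baz): {bar=13, foo=-4}
  after event 7 (t=30: SET bar = 32): {bar=32, foo=-4}
  after event 8 (t=34: INC baz by 3): {bar=32, baz=3, foo=-4}
  after event 9 (t=44: SET foo = 4): {bar=32, baz=3, foo=4}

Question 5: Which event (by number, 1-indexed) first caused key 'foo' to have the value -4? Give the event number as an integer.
Answer: 4

Derivation:
Looking for first event where foo becomes -4:
  event 1: foo = -13
  event 2: foo = 4
  event 3: foo = 4
  event 4: foo 4 -> -4  <-- first match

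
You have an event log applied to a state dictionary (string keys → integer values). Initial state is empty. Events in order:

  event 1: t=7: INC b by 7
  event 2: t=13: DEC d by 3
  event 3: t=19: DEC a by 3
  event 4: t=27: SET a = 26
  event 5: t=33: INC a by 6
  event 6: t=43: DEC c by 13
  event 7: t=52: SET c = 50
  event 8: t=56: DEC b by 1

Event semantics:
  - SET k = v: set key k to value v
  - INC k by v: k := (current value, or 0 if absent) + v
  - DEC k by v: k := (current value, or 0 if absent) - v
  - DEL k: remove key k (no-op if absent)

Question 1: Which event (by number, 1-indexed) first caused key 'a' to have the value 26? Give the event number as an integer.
Looking for first event where a becomes 26:
  event 3: a = -3
  event 4: a -3 -> 26  <-- first match

Answer: 4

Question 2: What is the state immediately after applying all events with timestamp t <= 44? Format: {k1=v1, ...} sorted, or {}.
Answer: {a=32, b=7, c=-13, d=-3}

Derivation:
Apply events with t <= 44 (6 events):
  after event 1 (t=7: INC b by 7): {b=7}
  after event 2 (t=13: DEC d by 3): {b=7, d=-3}
  after event 3 (t=19: DEC a by 3): {a=-3, b=7, d=-3}
  after event 4 (t=27: SET a = 26): {a=26, b=7, d=-3}
  after event 5 (t=33: INC a by 6): {a=32, b=7, d=-3}
  after event 6 (t=43: DEC c by 13): {a=32, b=7, c=-13, d=-3}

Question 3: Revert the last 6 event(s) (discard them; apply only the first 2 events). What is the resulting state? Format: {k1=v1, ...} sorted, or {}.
Answer: {b=7, d=-3}

Derivation:
Keep first 2 events (discard last 6):
  after event 1 (t=7: INC b by 7): {b=7}
  after event 2 (t=13: DEC d by 3): {b=7, d=-3}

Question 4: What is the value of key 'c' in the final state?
Answer: 50

Derivation:
Track key 'c' through all 8 events:
  event 1 (t=7: INC b by 7): c unchanged
  event 2 (t=13: DEC d by 3): c unchanged
  event 3 (t=19: DEC a by 3): c unchanged
  event 4 (t=27: SET a = 26): c unchanged
  event 5 (t=33: INC a by 6): c unchanged
  event 6 (t=43: DEC c by 13): c (absent) -> -13
  event 7 (t=52: SET c = 50): c -13 -> 50
  event 8 (t=56: DEC b by 1): c unchanged
Final: c = 50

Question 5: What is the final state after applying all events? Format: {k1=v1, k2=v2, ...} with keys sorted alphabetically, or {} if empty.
  after event 1 (t=7: INC b by 7): {b=7}
  after event 2 (t=13: DEC d by 3): {b=7, d=-3}
  after event 3 (t=19: DEC a by 3): {a=-3, b=7, d=-3}
  after event 4 (t=27: SET a = 26): {a=26, b=7, d=-3}
  after event 5 (t=33: INC a by 6): {a=32, b=7, d=-3}
  after event 6 (t=43: DEC c by 13): {a=32, b=7, c=-13, d=-3}
  after event 7 (t=52: SET c = 50): {a=32, b=7, c=50, d=-3}
  after event 8 (t=56: DEC b by 1): {a=32, b=6, c=50, d=-3}

Answer: {a=32, b=6, c=50, d=-3}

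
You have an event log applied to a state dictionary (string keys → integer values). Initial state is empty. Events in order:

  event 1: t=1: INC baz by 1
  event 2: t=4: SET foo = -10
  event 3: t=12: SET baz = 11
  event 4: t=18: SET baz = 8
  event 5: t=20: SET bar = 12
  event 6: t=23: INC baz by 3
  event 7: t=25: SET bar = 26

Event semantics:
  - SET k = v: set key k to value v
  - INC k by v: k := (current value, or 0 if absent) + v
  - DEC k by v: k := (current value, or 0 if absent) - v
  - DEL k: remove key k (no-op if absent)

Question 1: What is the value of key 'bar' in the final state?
Track key 'bar' through all 7 events:
  event 1 (t=1: INC baz by 1): bar unchanged
  event 2 (t=4: SET foo = -10): bar unchanged
  event 3 (t=12: SET baz = 11): bar unchanged
  event 4 (t=18: SET baz = 8): bar unchanged
  event 5 (t=20: SET bar = 12): bar (absent) -> 12
  event 6 (t=23: INC baz by 3): bar unchanged
  event 7 (t=25: SET bar = 26): bar 12 -> 26
Final: bar = 26

Answer: 26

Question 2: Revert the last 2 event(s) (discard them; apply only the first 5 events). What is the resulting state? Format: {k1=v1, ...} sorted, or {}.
Keep first 5 events (discard last 2):
  after event 1 (t=1: INC baz by 1): {baz=1}
  after event 2 (t=4: SET foo = -10): {baz=1, foo=-10}
  after event 3 (t=12: SET baz = 11): {baz=11, foo=-10}
  after event 4 (t=18: SET baz = 8): {baz=8, foo=-10}
  after event 5 (t=20: SET bar = 12): {bar=12, baz=8, foo=-10}

Answer: {bar=12, baz=8, foo=-10}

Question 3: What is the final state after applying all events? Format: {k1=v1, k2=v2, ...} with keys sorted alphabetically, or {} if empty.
Answer: {bar=26, baz=11, foo=-10}

Derivation:
  after event 1 (t=1: INC baz by 1): {baz=1}
  after event 2 (t=4: SET foo = -10): {baz=1, foo=-10}
  after event 3 (t=12: SET baz = 11): {baz=11, foo=-10}
  after event 4 (t=18: SET baz = 8): {baz=8, foo=-10}
  after event 5 (t=20: SET bar = 12): {bar=12, baz=8, foo=-10}
  after event 6 (t=23: INC baz by 3): {bar=12, baz=11, foo=-10}
  after event 7 (t=25: SET bar = 26): {bar=26, baz=11, foo=-10}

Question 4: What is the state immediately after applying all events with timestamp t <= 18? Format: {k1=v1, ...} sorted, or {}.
Answer: {baz=8, foo=-10}

Derivation:
Apply events with t <= 18 (4 events):
  after event 1 (t=1: INC baz by 1): {baz=1}
  after event 2 (t=4: SET foo = -10): {baz=1, foo=-10}
  after event 3 (t=12: SET baz = 11): {baz=11, foo=-10}
  after event 4 (t=18: SET baz = 8): {baz=8, foo=-10}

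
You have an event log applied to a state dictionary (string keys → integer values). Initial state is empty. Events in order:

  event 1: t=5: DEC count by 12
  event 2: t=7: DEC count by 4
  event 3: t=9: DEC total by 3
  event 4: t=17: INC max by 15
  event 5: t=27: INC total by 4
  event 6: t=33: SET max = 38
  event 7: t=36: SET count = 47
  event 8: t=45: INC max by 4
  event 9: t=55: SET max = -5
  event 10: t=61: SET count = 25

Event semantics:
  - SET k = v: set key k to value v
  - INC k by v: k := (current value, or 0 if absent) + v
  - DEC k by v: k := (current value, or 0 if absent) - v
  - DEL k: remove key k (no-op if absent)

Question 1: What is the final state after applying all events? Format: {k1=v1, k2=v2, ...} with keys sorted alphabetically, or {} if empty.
Answer: {count=25, max=-5, total=1}

Derivation:
  after event 1 (t=5: DEC count by 12): {count=-12}
  after event 2 (t=7: DEC count by 4): {count=-16}
  after event 3 (t=9: DEC total by 3): {count=-16, total=-3}
  after event 4 (t=17: INC max by 15): {count=-16, max=15, total=-3}
  after event 5 (t=27: INC total by 4): {count=-16, max=15, total=1}
  after event 6 (t=33: SET max = 38): {count=-16, max=38, total=1}
  after event 7 (t=36: SET count = 47): {count=47, max=38, total=1}
  after event 8 (t=45: INC max by 4): {count=47, max=42, total=1}
  after event 9 (t=55: SET max = -5): {count=47, max=-5, total=1}
  after event 10 (t=61: SET count = 25): {count=25, max=-5, total=1}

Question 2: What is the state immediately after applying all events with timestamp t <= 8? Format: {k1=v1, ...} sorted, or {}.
Answer: {count=-16}

Derivation:
Apply events with t <= 8 (2 events):
  after event 1 (t=5: DEC count by 12): {count=-12}
  after event 2 (t=7: DEC count by 4): {count=-16}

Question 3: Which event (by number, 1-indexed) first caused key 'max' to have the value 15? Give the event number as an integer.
Looking for first event where max becomes 15:
  event 4: max (absent) -> 15  <-- first match

Answer: 4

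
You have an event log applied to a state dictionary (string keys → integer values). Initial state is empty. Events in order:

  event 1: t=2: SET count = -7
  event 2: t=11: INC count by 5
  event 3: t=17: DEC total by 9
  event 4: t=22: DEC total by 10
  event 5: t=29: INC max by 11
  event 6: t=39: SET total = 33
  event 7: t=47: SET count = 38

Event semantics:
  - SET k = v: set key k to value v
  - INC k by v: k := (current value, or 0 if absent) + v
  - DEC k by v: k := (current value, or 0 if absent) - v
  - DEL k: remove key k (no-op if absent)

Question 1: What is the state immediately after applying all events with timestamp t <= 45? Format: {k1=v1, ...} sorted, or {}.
Answer: {count=-2, max=11, total=33}

Derivation:
Apply events with t <= 45 (6 events):
  after event 1 (t=2: SET count = -7): {count=-7}
  after event 2 (t=11: INC count by 5): {count=-2}
  after event 3 (t=17: DEC total by 9): {count=-2, total=-9}
  after event 4 (t=22: DEC total by 10): {count=-2, total=-19}
  after event 5 (t=29: INC max by 11): {count=-2, max=11, total=-19}
  after event 6 (t=39: SET total = 33): {count=-2, max=11, total=33}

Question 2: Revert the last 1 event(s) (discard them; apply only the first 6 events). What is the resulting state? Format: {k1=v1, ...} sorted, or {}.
Keep first 6 events (discard last 1):
  after event 1 (t=2: SET count = -7): {count=-7}
  after event 2 (t=11: INC count by 5): {count=-2}
  after event 3 (t=17: DEC total by 9): {count=-2, total=-9}
  after event 4 (t=22: DEC total by 10): {count=-2, total=-19}
  after event 5 (t=29: INC max by 11): {count=-2, max=11, total=-19}
  after event 6 (t=39: SET total = 33): {count=-2, max=11, total=33}

Answer: {count=-2, max=11, total=33}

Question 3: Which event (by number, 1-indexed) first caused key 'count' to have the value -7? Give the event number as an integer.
Answer: 1

Derivation:
Looking for first event where count becomes -7:
  event 1: count (absent) -> -7  <-- first match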